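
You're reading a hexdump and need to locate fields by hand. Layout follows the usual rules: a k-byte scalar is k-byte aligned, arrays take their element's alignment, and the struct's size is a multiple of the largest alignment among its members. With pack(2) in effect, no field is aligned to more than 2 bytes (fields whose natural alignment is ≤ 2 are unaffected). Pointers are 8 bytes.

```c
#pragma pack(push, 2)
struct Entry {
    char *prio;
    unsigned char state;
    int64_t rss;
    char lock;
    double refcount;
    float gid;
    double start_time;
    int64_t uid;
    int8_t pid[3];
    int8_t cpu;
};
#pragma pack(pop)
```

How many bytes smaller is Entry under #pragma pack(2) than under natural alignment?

20

natural layout:
  prio at 0 (size 8, align 8) → ends 8
  state at 8 (size 1, align 1) → ends 9
  pad 7 to align 8 for rss
  rss at 16 (size 8, align 8) → ends 24
  lock at 24 (size 1, align 1) → ends 25
  pad 7 to align 8 for refcount
  refcount at 32 (size 8, align 8) → ends 40
  gid at 40 (size 4, align 4) → ends 44
  pad 4 to align 8 for start_time
  start_time at 48 (size 8, align 8) → ends 56
  uid at 56 (size 8, align 8) → ends 64
  pid at 64 (size 3, align 1) → ends 67
  cpu at 67 (size 1, align 1) → ends 68
  tail pad 4 to reach multiple of 8
  total 72 bytes, alignment 8
packed(2) layout:
  prio at 0 (size 8, align 2) → ends 8
  state at 8 (size 1, align 1) → ends 9
  pad 1 to align 2 for rss
  rss at 10 (size 8, align 2) → ends 18
  lock at 18 (size 1, align 1) → ends 19
  pad 1 to align 2 for refcount
  refcount at 20 (size 8, align 2) → ends 28
  gid at 28 (size 4, align 2) → ends 32
  start_time at 32 (size 8, align 2) → ends 40
  uid at 40 (size 8, align 2) → ends 48
  pid at 48 (size 3, align 1) → ends 51
  cpu at 51 (size 1, align 1) → ends 52
  total 52 bytes, alignment 2
72 − 52 = 20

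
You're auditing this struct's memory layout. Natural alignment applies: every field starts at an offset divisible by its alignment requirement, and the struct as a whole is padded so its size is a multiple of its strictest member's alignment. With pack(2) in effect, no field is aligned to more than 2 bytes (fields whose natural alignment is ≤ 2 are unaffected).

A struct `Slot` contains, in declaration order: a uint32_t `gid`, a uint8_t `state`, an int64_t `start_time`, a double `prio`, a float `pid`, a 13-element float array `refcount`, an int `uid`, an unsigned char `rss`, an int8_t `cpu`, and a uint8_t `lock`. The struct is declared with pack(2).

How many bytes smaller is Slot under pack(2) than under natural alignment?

natural layout:
  0..4  gid  (4B, 4-aligned)
  4..5  state  (1B, 1-aligned)
  5..8  -- padding (3B)
  8..16  start_time  (8B, 8-aligned)
  16..24  prio  (8B, 8-aligned)
  24..28  pid  (4B, 4-aligned)
  28..80  refcount  (52B, 4-aligned)
  80..84  uid  (4B, 4-aligned)
  84..85  rss  (1B, 1-aligned)
  85..86  cpu  (1B, 1-aligned)
  86..87  lock  (1B, 1-aligned)
  87..88  -- tail padding (1B)
  sizeof = 88, alignof = 8
packed(2) layout:
  0..4  gid  (4B, 2-aligned)
  4..5  state  (1B, 1-aligned)
  5..6  -- padding (1B)
  6..14  start_time  (8B, 2-aligned)
  14..22  prio  (8B, 2-aligned)
  22..26  pid  (4B, 2-aligned)
  26..78  refcount  (52B, 2-aligned)
  78..82  uid  (4B, 2-aligned)
  82..83  rss  (1B, 1-aligned)
  83..84  cpu  (1B, 1-aligned)
  84..85  lock  (1B, 1-aligned)
  85..86  -- tail padding (1B)
  sizeof = 86, alignof = 2
88 − 86 = 2

2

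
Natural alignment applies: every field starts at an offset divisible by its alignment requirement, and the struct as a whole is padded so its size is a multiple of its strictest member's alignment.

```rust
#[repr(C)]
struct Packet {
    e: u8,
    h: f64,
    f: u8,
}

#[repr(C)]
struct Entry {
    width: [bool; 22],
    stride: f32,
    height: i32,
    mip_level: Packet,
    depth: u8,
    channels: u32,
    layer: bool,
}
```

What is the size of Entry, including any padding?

Packet: @0: e [1B, align 1] → 1; +7 pad (align 8); @8: h [8B, align 8] → 16; @16: f [1B, align 1] → 17; +7 tail pad (align 8); size 24, align 8
@0: width [22B, align 1] → 22
+2 pad (align 4)
@24: stride [4B, align 4] → 28
@28: height [4B, align 4] → 32
@32: mip_level [24B, align 8] → 56
@56: depth [1B, align 1] → 57
+3 pad (align 4)
@60: channels [4B, align 4] → 64
@64: layer [1B, align 1] → 65
+7 tail pad (align 8)
size 72, align 8

72 bytes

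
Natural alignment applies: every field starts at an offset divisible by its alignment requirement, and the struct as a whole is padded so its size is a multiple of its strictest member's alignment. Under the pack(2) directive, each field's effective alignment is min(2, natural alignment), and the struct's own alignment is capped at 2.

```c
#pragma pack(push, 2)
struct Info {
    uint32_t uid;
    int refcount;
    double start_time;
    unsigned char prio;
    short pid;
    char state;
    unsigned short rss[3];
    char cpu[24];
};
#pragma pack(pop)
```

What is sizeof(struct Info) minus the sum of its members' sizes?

0..4  uid  (4B, 2-aligned)
4..8  refcount  (4B, 2-aligned)
8..16  start_time  (8B, 2-aligned)
16..17  prio  (1B, 1-aligned)
17..18  -- padding (1B)
18..20  pid  (2B, 2-aligned)
20..21  state  (1B, 1-aligned)
21..22  -- padding (1B)
22..28  rss  (6B, 2-aligned)
28..52  cpu  (24B, 1-aligned)
sizeof = 52, alignof = 2
data bytes 50, size 52 → padding 2

2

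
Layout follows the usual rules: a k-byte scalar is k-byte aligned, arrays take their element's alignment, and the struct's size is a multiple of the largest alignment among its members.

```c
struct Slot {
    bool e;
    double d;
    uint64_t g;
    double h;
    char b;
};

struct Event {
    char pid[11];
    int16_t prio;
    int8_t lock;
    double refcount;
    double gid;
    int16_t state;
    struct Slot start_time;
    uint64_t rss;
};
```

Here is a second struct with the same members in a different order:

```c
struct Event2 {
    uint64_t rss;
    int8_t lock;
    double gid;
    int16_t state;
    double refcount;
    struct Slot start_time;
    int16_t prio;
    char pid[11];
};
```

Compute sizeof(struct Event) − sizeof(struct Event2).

Slot: e at 0 (size 1, align 1) → ends 1; pad 7 to align 8 for d; d at 8 (size 8, align 8) → ends 16; g at 16 (size 8, align 8) → ends 24; h at 24 (size 8, align 8) → ends 32; b at 32 (size 1, align 1) → ends 33; tail pad 7 to reach multiple of 8; total 40 bytes, alignment 8
pid at 0 (size 11, align 1) → ends 11
pad 1 to align 2 for prio
prio at 12 (size 2, align 2) → ends 14
lock at 14 (size 1, align 1) → ends 15
pad 1 to align 8 for refcount
refcount at 16 (size 8, align 8) → ends 24
gid at 24 (size 8, align 8) → ends 32
state at 32 (size 2, align 2) → ends 34
pad 6 to align 8 for start_time
start_time at 40 (size 40, align 8) → ends 80
rss at 80 (size 8, align 8) → ends 88
total 88 bytes, alignment 8
— Event2 —
rss at 0 (size 8, align 8) → ends 8
lock at 8 (size 1, align 1) → ends 9
pad 7 to align 8 for gid
gid at 16 (size 8, align 8) → ends 24
state at 24 (size 2, align 2) → ends 26
pad 6 to align 8 for refcount
refcount at 32 (size 8, align 8) → ends 40
start_time at 40 (size 40, align 8) → ends 80
prio at 80 (size 2, align 2) → ends 82
pid at 82 (size 11, align 1) → ends 93
tail pad 3 to reach multiple of 8
total 96 bytes, alignment 8
88 − 96 = -8

-8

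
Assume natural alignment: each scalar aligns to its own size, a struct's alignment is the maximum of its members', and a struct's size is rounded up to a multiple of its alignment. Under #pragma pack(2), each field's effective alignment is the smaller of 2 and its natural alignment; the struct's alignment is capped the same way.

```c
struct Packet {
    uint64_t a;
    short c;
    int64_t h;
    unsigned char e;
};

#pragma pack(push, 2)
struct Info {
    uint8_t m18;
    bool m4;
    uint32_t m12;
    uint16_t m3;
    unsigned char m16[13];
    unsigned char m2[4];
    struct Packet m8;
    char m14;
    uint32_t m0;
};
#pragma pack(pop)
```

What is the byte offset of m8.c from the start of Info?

Packet: @0: a [8B, align 8] → 8; @8: c [2B, align 2] → 10; +6 pad (align 8); @16: h [8B, align 8] → 24; @24: e [1B, align 1] → 25; +7 tail pad (align 8); size 32, align 8
@0: m18 [1B, align 1] → 1
@1: m4 [1B, align 1] → 2
@2: m12 [4B, align 2] → 6
@6: m3 [2B, align 2] → 8
@8: m16 [13B, align 1] → 21
@21: m2 [4B, align 1] → 25
+1 pad (align 2)
@26: m8 [32B, align 2] → 58
within Packet: c at 8
26 + 8 = 34

34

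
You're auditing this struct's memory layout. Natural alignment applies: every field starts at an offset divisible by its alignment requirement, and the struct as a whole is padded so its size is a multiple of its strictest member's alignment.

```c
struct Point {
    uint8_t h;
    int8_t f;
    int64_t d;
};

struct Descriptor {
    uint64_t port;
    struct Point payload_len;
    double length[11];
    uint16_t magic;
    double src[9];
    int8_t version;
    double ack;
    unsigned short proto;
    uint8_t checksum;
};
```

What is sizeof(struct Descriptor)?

216

Point: h at 0 (size 1, align 1) → ends 1; f at 1 (size 1, align 1) → ends 2; pad 6 to align 8 for d; d at 8 (size 8, align 8) → ends 16; total 16 bytes, alignment 8
port at 0 (size 8, align 8) → ends 8
payload_len at 8 (size 16, align 8) → ends 24
length at 24 (size 88, align 8) → ends 112
magic at 112 (size 2, align 2) → ends 114
pad 6 to align 8 for src
src at 120 (size 72, align 8) → ends 192
version at 192 (size 1, align 1) → ends 193
pad 7 to align 8 for ack
ack at 200 (size 8, align 8) → ends 208
proto at 208 (size 2, align 2) → ends 210
checksum at 210 (size 1, align 1) → ends 211
tail pad 5 to reach multiple of 8
total 216 bytes, alignment 8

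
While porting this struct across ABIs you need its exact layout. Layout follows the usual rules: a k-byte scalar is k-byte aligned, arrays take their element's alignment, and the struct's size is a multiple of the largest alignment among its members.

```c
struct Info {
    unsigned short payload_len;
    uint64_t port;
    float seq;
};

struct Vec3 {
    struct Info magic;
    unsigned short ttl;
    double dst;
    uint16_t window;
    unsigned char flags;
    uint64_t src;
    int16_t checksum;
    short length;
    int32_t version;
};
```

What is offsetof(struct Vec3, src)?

Info: 0..2  payload_len  (2B, 2-aligned); 2..8  -- padding (6B); 8..16  port  (8B, 8-aligned); 16..20  seq  (4B, 4-aligned); 20..24  -- tail padding (4B); sizeof = 24, alignof = 8
0..24  magic  (24B, 8-aligned)
24..26  ttl  (2B, 2-aligned)
26..32  -- padding (6B)
32..40  dst  (8B, 8-aligned)
40..42  window  (2B, 2-aligned)
42..43  flags  (1B, 1-aligned)
43..48  -- padding (5B)
48..56  src  (8B, 8-aligned)

48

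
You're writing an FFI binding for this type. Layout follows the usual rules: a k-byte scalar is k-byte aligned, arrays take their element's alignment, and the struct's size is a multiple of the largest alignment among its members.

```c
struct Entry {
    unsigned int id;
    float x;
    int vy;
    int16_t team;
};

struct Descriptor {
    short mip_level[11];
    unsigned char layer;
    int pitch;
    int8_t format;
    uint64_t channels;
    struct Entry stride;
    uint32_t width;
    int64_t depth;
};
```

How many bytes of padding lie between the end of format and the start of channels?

3

Entry: id at 0 (size 4, align 4) → ends 4; x at 4 (size 4, align 4) → ends 8; vy at 8 (size 4, align 4) → ends 12; team at 12 (size 2, align 2) → ends 14; tail pad 2 to reach multiple of 4; total 16 bytes, alignment 4
mip_level at 0 (size 22, align 2) → ends 22
layer at 22 (size 1, align 1) → ends 23
pad 1 to align 4 for pitch
pitch at 24 (size 4, align 4) → ends 28
format at 28 (size 1, align 1) → ends 29
pad 3 to align 8 for channels
channels at 32 (size 8, align 8) → ends 40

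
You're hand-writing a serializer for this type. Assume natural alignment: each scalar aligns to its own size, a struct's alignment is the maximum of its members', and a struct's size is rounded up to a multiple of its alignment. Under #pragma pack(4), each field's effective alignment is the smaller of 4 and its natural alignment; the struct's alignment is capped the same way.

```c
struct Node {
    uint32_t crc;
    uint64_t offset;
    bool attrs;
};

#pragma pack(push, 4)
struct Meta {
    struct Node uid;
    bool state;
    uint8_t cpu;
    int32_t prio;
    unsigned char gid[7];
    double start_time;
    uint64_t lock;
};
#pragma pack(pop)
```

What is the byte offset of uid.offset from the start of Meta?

8

Node: crc at 0 (size 4, align 4) → ends 4; pad 4 to align 8 for offset; offset at 8 (size 8, align 8) → ends 16; attrs at 16 (size 1, align 1) → ends 17; tail pad 7 to reach multiple of 8; total 24 bytes, alignment 8
uid at 0 (size 24, align 4) → ends 24
within Node: offset at 8
0 + 8 = 8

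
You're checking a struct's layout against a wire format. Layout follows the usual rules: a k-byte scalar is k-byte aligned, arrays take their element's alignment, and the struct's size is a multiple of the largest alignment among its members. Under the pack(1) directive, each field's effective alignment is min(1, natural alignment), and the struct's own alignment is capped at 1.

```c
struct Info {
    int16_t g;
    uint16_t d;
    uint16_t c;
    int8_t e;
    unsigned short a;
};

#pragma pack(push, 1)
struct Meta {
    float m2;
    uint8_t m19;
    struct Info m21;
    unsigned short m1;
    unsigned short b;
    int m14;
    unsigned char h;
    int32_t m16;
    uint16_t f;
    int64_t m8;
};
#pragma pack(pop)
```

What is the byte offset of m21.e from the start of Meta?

11

Info: 0..2  g  (2B, 2-aligned); 2..4  d  (2B, 2-aligned); 4..6  c  (2B, 2-aligned); 6..7  e  (1B, 1-aligned); 7..8  -- padding (1B); 8..10  a  (2B, 2-aligned); sizeof = 10, alignof = 2
0..4  m2  (4B, 1-aligned)
4..5  m19  (1B, 1-aligned)
5..15  m21  (10B, 1-aligned)
within Info: e at 6
5 + 6 = 11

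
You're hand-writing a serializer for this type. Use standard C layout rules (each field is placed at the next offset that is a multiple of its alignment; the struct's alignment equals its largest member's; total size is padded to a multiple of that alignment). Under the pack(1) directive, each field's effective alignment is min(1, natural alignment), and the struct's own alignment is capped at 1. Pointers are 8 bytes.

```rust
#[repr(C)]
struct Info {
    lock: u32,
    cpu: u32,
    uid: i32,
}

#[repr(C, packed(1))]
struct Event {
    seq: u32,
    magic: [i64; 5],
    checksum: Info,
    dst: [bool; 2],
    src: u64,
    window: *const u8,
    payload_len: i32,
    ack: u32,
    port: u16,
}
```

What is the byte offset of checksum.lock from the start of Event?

Info: 0..4  lock  (4B, 4-aligned); 4..8  cpu  (4B, 4-aligned); 8..12  uid  (4B, 4-aligned); sizeof = 12, alignof = 4
0..4  seq  (4B, 1-aligned)
4..44  magic  (40B, 1-aligned)
44..56  checksum  (12B, 1-aligned)
within Info: lock at 0
44 + 0 = 44

44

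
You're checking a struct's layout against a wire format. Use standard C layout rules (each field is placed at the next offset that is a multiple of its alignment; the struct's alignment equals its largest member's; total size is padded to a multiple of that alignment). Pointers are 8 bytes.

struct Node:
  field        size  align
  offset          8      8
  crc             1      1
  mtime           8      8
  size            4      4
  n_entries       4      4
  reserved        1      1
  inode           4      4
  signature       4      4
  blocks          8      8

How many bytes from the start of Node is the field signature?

40

offset at 0 (size 8, align 8) → ends 8
crc at 8 (size 1, align 1) → ends 9
pad 7 to align 8 for mtime
mtime at 16 (size 8, align 8) → ends 24
size at 24 (size 4, align 4) → ends 28
n_entries at 28 (size 4, align 4) → ends 32
reserved at 32 (size 1, align 1) → ends 33
pad 3 to align 4 for inode
inode at 36 (size 4, align 4) → ends 40
signature at 40 (size 4, align 4) → ends 44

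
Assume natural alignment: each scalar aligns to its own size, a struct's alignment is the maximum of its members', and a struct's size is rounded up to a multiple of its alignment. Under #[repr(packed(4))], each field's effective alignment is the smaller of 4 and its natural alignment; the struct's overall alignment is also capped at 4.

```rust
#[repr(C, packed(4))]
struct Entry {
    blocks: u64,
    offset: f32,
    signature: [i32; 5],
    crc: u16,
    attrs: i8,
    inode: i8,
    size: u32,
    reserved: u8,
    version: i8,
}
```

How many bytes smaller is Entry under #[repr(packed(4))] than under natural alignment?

4

natural layout:
  0..8  blocks  (8B, 8-aligned)
  8..12  offset  (4B, 4-aligned)
  12..32  signature  (20B, 4-aligned)
  32..34  crc  (2B, 2-aligned)
  34..35  attrs  (1B, 1-aligned)
  35..36  inode  (1B, 1-aligned)
  36..40  size  (4B, 4-aligned)
  40..41  reserved  (1B, 1-aligned)
  41..42  version  (1B, 1-aligned)
  42..48  -- tail padding (6B)
  sizeof = 48, alignof = 8
packed(4) layout:
  0..8  blocks  (8B, 4-aligned)
  8..12  offset  (4B, 4-aligned)
  12..32  signature  (20B, 4-aligned)
  32..34  crc  (2B, 2-aligned)
  34..35  attrs  (1B, 1-aligned)
  35..36  inode  (1B, 1-aligned)
  36..40  size  (4B, 4-aligned)
  40..41  reserved  (1B, 1-aligned)
  41..42  version  (1B, 1-aligned)
  42..44  -- tail padding (2B)
  sizeof = 44, alignof = 4
48 − 44 = 4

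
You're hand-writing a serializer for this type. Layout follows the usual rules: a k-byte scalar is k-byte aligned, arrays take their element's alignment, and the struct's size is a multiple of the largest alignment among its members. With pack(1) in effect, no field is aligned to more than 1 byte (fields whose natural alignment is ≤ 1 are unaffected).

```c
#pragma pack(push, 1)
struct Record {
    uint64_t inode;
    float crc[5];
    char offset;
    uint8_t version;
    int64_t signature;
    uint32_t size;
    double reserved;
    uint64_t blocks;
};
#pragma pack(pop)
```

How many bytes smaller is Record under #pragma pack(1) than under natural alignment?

natural layout:
  0..8  inode  (8B, 8-aligned)
  8..28  crc  (20B, 4-aligned)
  28..29  offset  (1B, 1-aligned)
  29..30  version  (1B, 1-aligned)
  30..32  -- padding (2B)
  32..40  signature  (8B, 8-aligned)
  40..44  size  (4B, 4-aligned)
  44..48  -- padding (4B)
  48..56  reserved  (8B, 8-aligned)
  56..64  blocks  (8B, 8-aligned)
  sizeof = 64, alignof = 8
packed(1) layout:
  0..8  inode  (8B, 1-aligned)
  8..28  crc  (20B, 1-aligned)
  28..29  offset  (1B, 1-aligned)
  29..30  version  (1B, 1-aligned)
  30..38  signature  (8B, 1-aligned)
  38..42  size  (4B, 1-aligned)
  42..50  reserved  (8B, 1-aligned)
  50..58  blocks  (8B, 1-aligned)
  sizeof = 58, alignof = 1
64 − 58 = 6

6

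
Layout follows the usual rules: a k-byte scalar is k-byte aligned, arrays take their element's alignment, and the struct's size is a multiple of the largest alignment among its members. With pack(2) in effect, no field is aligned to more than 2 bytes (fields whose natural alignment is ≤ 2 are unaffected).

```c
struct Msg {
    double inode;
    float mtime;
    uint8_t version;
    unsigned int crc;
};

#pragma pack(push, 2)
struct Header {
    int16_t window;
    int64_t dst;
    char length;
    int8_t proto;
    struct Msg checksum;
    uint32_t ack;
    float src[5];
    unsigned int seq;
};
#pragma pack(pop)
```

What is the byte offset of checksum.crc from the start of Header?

Msg: inode at 0 (size 8, align 8) → ends 8; mtime at 8 (size 4, align 4) → ends 12; version at 12 (size 1, align 1) → ends 13; pad 3 to align 4 for crc; crc at 16 (size 4, align 4) → ends 20; tail pad 4 to reach multiple of 8; total 24 bytes, alignment 8
window at 0 (size 2, align 2) → ends 2
dst at 2 (size 8, align 2) → ends 10
length at 10 (size 1, align 1) → ends 11
proto at 11 (size 1, align 1) → ends 12
checksum at 12 (size 24, align 2) → ends 36
within Msg: crc at 16
12 + 16 = 28

28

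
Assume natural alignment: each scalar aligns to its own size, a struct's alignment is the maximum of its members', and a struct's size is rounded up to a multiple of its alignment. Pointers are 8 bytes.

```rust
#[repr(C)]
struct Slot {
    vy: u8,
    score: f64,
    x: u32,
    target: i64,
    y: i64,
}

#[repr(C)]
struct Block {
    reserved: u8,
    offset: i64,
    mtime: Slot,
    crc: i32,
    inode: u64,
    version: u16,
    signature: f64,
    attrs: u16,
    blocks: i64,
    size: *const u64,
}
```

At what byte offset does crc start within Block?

56

Slot: 0..1  vy  (1B, 1-aligned); 1..8  -- padding (7B); 8..16  score  (8B, 8-aligned); 16..20  x  (4B, 4-aligned); 20..24  -- padding (4B); 24..32  target  (8B, 8-aligned); 32..40  y  (8B, 8-aligned); sizeof = 40, alignof = 8
0..1  reserved  (1B, 1-aligned)
1..8  -- padding (7B)
8..16  offset  (8B, 8-aligned)
16..56  mtime  (40B, 8-aligned)
56..60  crc  (4B, 4-aligned)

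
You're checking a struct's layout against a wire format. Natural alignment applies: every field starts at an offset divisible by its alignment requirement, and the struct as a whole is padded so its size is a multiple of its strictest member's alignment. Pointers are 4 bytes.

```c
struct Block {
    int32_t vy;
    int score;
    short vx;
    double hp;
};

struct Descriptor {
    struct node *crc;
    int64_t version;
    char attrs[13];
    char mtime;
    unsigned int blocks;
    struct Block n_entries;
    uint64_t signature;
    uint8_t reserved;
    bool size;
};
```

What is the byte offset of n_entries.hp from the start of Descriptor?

56

Block: 0..4  vy  (4B, 4-aligned); 4..8  score  (4B, 4-aligned); 8..10  vx  (2B, 2-aligned); 10..16  -- padding (6B); 16..24  hp  (8B, 8-aligned); sizeof = 24, alignof = 8
0..4  crc  (4B, 4-aligned)
4..8  -- padding (4B)
8..16  version  (8B, 8-aligned)
16..29  attrs  (13B, 1-aligned)
29..30  mtime  (1B, 1-aligned)
30..32  -- padding (2B)
32..36  blocks  (4B, 4-aligned)
36..40  -- padding (4B)
40..64  n_entries  (24B, 8-aligned)
within Block: hp at 16
40 + 16 = 56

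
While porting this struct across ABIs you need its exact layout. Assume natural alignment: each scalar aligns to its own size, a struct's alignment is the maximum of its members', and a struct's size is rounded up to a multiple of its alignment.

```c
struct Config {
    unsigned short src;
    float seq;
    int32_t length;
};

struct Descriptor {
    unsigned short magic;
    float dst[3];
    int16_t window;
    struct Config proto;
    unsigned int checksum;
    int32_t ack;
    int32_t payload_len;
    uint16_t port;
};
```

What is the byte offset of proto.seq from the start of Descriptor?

Config: @0: src [2B, align 2] → 2; +2 pad (align 4); @4: seq [4B, align 4] → 8; @8: length [4B, align 4] → 12; size 12, align 4
@0: magic [2B, align 2] → 2
+2 pad (align 4)
@4: dst [12B, align 4] → 16
@16: window [2B, align 2] → 18
+2 pad (align 4)
@20: proto [12B, align 4] → 32
within Config: seq at 4
20 + 4 = 24

24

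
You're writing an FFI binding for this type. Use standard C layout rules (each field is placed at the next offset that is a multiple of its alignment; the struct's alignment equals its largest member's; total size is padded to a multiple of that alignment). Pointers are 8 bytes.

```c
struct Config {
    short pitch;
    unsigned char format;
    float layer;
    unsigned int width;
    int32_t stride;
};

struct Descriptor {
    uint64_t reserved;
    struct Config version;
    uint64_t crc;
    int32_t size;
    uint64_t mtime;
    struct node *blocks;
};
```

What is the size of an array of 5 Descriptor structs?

280

Config: pitch at 0 (size 2, align 2) → ends 2; format at 2 (size 1, align 1) → ends 3; pad 1 to align 4 for layer; layer at 4 (size 4, align 4) → ends 8; width at 8 (size 4, align 4) → ends 12; stride at 12 (size 4, align 4) → ends 16; total 16 bytes, alignment 4
reserved at 0 (size 8, align 8) → ends 8
version at 8 (size 16, align 4) → ends 24
crc at 24 (size 8, align 8) → ends 32
size at 32 (size 4, align 4) → ends 36
pad 4 to align 8 for mtime
mtime at 40 (size 8, align 8) → ends 48
blocks at 48 (size 8, align 8) → ends 56
total 56 bytes, alignment 8
array of 5: 5 × 56 = 280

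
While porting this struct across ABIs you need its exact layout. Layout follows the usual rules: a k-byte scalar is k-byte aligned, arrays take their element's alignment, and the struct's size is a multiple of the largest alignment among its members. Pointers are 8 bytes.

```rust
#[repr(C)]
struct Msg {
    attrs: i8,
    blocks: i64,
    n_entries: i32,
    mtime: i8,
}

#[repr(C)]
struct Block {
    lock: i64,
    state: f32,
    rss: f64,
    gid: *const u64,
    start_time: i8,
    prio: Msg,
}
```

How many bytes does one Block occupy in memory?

Msg: @0: attrs [1B, align 1] → 1; +7 pad (align 8); @8: blocks [8B, align 8] → 16; @16: n_entries [4B, align 4] → 20; @20: mtime [1B, align 1] → 21; +3 tail pad (align 8); size 24, align 8
@0: lock [8B, align 8] → 8
@8: state [4B, align 4] → 12
+4 pad (align 8)
@16: rss [8B, align 8] → 24
@24: gid [8B, align 8] → 32
@32: start_time [1B, align 1] → 33
+7 pad (align 8)
@40: prio [24B, align 8] → 64
size 64, align 8

64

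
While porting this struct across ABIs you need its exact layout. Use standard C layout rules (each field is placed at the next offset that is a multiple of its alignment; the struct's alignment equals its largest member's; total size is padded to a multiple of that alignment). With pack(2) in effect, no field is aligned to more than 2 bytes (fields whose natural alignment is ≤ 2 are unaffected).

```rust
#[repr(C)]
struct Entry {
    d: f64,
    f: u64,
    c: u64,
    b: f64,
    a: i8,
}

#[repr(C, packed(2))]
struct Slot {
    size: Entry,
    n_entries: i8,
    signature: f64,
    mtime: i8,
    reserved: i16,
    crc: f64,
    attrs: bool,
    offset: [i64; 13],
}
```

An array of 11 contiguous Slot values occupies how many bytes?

Entry: 0..8  d  (8B, 8-aligned); 8..16  f  (8B, 8-aligned); 16..24  c  (8B, 8-aligned); 24..32  b  (8B, 8-aligned); 32..33  a  (1B, 1-aligned); 33..40  -- tail padding (7B); sizeof = 40, alignof = 8
0..40  size  (40B, 2-aligned)
40..41  n_entries  (1B, 1-aligned)
41..42  -- padding (1B)
42..50  signature  (8B, 2-aligned)
50..51  mtime  (1B, 1-aligned)
51..52  -- padding (1B)
52..54  reserved  (2B, 2-aligned)
54..62  crc  (8B, 2-aligned)
62..63  attrs  (1B, 1-aligned)
63..64  -- padding (1B)
64..168  offset  (104B, 2-aligned)
sizeof = 168, alignof = 2
array of 11: 11 × 168 = 1848

1848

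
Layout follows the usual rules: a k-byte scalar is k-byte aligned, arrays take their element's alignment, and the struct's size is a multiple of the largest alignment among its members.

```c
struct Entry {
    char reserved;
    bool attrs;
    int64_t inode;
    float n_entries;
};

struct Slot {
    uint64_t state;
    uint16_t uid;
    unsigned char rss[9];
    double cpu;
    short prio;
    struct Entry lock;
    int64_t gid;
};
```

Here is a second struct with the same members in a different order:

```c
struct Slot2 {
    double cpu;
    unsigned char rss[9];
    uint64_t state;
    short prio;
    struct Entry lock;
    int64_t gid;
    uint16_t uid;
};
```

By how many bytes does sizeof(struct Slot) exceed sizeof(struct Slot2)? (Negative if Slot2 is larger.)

-8

Entry: reserved at 0 (size 1, align 1) → ends 1; attrs at 1 (size 1, align 1) → ends 2; pad 6 to align 8 for inode; inode at 8 (size 8, align 8) → ends 16; n_entries at 16 (size 4, align 4) → ends 20; tail pad 4 to reach multiple of 8; total 24 bytes, alignment 8
state at 0 (size 8, align 8) → ends 8
uid at 8 (size 2, align 2) → ends 10
rss at 10 (size 9, align 1) → ends 19
pad 5 to align 8 for cpu
cpu at 24 (size 8, align 8) → ends 32
prio at 32 (size 2, align 2) → ends 34
pad 6 to align 8 for lock
lock at 40 (size 24, align 8) → ends 64
gid at 64 (size 8, align 8) → ends 72
total 72 bytes, alignment 8
— Slot2 —
cpu at 0 (size 8, align 8) → ends 8
rss at 8 (size 9, align 1) → ends 17
pad 7 to align 8 for state
state at 24 (size 8, align 8) → ends 32
prio at 32 (size 2, align 2) → ends 34
pad 6 to align 8 for lock
lock at 40 (size 24, align 8) → ends 64
gid at 64 (size 8, align 8) → ends 72
uid at 72 (size 2, align 2) → ends 74
tail pad 6 to reach multiple of 8
total 80 bytes, alignment 8
72 − 80 = -8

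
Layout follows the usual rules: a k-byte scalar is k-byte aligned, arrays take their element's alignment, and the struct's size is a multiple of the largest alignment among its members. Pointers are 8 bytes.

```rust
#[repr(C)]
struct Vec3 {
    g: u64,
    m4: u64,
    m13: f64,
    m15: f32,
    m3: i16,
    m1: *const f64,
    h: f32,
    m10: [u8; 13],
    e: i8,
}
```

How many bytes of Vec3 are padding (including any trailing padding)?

8

0..8  g  (8B, 8-aligned)
8..16  m4  (8B, 8-aligned)
16..24  m13  (8B, 8-aligned)
24..28  m15  (4B, 4-aligned)
28..30  m3  (2B, 2-aligned)
30..32  -- padding (2B)
32..40  m1  (8B, 8-aligned)
40..44  h  (4B, 4-aligned)
44..57  m10  (13B, 1-aligned)
57..58  e  (1B, 1-aligned)
58..64  -- tail padding (6B)
sizeof = 64, alignof = 8
data bytes 56, size 64 → padding 8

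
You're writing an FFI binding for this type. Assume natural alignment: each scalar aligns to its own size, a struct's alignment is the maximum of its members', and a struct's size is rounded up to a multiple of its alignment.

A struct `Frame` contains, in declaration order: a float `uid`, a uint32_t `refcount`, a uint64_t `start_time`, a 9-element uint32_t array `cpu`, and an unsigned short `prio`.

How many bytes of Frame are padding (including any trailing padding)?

0..4  uid  (4B, 4-aligned)
4..8  refcount  (4B, 4-aligned)
8..16  start_time  (8B, 8-aligned)
16..52  cpu  (36B, 4-aligned)
52..54  prio  (2B, 2-aligned)
54..56  -- tail padding (2B)
sizeof = 56, alignof = 8
data bytes 54, size 56 → padding 2

2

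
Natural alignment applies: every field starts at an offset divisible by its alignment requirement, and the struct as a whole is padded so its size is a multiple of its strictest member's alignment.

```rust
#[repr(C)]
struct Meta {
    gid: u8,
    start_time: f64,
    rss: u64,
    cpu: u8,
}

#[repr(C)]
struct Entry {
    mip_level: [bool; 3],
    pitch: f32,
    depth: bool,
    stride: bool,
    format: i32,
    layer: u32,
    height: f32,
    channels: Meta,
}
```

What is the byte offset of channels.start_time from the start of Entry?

Meta: gid at 0 (size 1, align 1) → ends 1; pad 7 to align 8 for start_time; start_time at 8 (size 8, align 8) → ends 16; rss at 16 (size 8, align 8) → ends 24; cpu at 24 (size 1, align 1) → ends 25; tail pad 7 to reach multiple of 8; total 32 bytes, alignment 8
mip_level at 0 (size 3, align 1) → ends 3
pad 1 to align 4 for pitch
pitch at 4 (size 4, align 4) → ends 8
depth at 8 (size 1, align 1) → ends 9
stride at 9 (size 1, align 1) → ends 10
pad 2 to align 4 for format
format at 12 (size 4, align 4) → ends 16
layer at 16 (size 4, align 4) → ends 20
height at 20 (size 4, align 4) → ends 24
channels at 24 (size 32, align 8) → ends 56
within Meta: start_time at 8
24 + 8 = 32

32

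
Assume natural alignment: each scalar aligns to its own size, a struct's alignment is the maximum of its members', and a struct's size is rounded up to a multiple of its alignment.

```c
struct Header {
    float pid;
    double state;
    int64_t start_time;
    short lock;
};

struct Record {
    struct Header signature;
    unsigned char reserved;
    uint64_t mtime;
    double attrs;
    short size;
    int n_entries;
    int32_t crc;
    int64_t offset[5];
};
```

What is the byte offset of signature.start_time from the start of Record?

Header: 0..4  pid  (4B, 4-aligned); 4..8  -- padding (4B); 8..16  state  (8B, 8-aligned); 16..24  start_time  (8B, 8-aligned); 24..26  lock  (2B, 2-aligned); 26..32  -- tail padding (6B); sizeof = 32, alignof = 8
0..32  signature  (32B, 8-aligned)
within Header: start_time at 16
0 + 16 = 16

16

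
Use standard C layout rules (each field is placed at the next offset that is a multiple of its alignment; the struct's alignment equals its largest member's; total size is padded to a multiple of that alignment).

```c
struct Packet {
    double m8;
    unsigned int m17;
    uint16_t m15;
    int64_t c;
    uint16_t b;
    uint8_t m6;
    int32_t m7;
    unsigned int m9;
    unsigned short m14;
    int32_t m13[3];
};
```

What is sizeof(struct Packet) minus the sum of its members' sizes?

@0: m8 [8B, align 8] → 8
@8: m17 [4B, align 4] → 12
@12: m15 [2B, align 2] → 14
+2 pad (align 8)
@16: c [8B, align 8] → 24
@24: b [2B, align 2] → 26
@26: m6 [1B, align 1] → 27
+1 pad (align 4)
@28: m7 [4B, align 4] → 32
@32: m9 [4B, align 4] → 36
@36: m14 [2B, align 2] → 38
+2 pad (align 4)
@40: m13 [12B, align 4] → 52
+4 tail pad (align 8)
size 56, align 8
data bytes 47, size 56 → padding 9

9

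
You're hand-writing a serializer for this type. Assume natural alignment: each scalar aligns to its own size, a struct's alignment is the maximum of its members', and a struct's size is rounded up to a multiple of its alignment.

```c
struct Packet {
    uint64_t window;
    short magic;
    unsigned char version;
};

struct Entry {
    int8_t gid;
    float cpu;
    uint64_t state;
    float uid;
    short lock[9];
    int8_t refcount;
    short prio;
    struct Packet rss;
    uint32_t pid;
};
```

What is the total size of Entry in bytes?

72 bytes

Packet: 0..8  window  (8B, 8-aligned); 8..10  magic  (2B, 2-aligned); 10..11  version  (1B, 1-aligned); 11..16  -- tail padding (5B); sizeof = 16, alignof = 8
0..1  gid  (1B, 1-aligned)
1..4  -- padding (3B)
4..8  cpu  (4B, 4-aligned)
8..16  state  (8B, 8-aligned)
16..20  uid  (4B, 4-aligned)
20..38  lock  (18B, 2-aligned)
38..39  refcount  (1B, 1-aligned)
39..40  -- padding (1B)
40..42  prio  (2B, 2-aligned)
42..48  -- padding (6B)
48..64  rss  (16B, 8-aligned)
64..68  pid  (4B, 4-aligned)
68..72  -- tail padding (4B)
sizeof = 72, alignof = 8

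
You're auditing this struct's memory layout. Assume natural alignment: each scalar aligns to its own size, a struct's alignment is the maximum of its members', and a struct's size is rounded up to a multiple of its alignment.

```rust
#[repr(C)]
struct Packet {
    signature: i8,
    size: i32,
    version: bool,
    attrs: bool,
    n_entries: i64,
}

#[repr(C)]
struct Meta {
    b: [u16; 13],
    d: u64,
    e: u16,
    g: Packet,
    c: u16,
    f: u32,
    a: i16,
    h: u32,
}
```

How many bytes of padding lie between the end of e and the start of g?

Packet: signature at 0 (size 1, align 1) → ends 1; pad 3 to align 4 for size; size at 4 (size 4, align 4) → ends 8; version at 8 (size 1, align 1) → ends 9; attrs at 9 (size 1, align 1) → ends 10; pad 6 to align 8 for n_entries; n_entries at 16 (size 8, align 8) → ends 24; total 24 bytes, alignment 8
b at 0 (size 26, align 2) → ends 26
pad 6 to align 8 for d
d at 32 (size 8, align 8) → ends 40
e at 40 (size 2, align 2) → ends 42
pad 6 to align 8 for g
g at 48 (size 24, align 8) → ends 72

6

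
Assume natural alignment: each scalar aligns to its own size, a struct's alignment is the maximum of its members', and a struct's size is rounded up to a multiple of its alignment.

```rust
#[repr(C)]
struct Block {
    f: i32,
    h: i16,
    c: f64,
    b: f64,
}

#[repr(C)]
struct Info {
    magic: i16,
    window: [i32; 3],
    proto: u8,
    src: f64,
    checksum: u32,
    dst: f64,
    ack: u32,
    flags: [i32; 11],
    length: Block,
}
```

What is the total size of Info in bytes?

120 bytes

Block: 0..4  f  (4B, 4-aligned); 4..6  h  (2B, 2-aligned); 6..8  -- padding (2B); 8..16  c  (8B, 8-aligned); 16..24  b  (8B, 8-aligned); sizeof = 24, alignof = 8
0..2  magic  (2B, 2-aligned)
2..4  -- padding (2B)
4..16  window  (12B, 4-aligned)
16..17  proto  (1B, 1-aligned)
17..24  -- padding (7B)
24..32  src  (8B, 8-aligned)
32..36  checksum  (4B, 4-aligned)
36..40  -- padding (4B)
40..48  dst  (8B, 8-aligned)
48..52  ack  (4B, 4-aligned)
52..96  flags  (44B, 4-aligned)
96..120  length  (24B, 8-aligned)
sizeof = 120, alignof = 8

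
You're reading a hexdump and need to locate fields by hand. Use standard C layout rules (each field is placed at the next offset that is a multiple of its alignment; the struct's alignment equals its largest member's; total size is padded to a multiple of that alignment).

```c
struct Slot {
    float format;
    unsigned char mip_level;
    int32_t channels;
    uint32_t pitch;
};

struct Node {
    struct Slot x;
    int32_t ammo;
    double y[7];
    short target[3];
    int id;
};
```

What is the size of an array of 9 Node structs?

Slot: 0..4  format  (4B, 4-aligned); 4..5  mip_level  (1B, 1-aligned); 5..8  -- padding (3B); 8..12  channels  (4B, 4-aligned); 12..16  pitch  (4B, 4-aligned); sizeof = 16, alignof = 4
0..16  x  (16B, 4-aligned)
16..20  ammo  (4B, 4-aligned)
20..24  -- padding (4B)
24..80  y  (56B, 8-aligned)
80..86  target  (6B, 2-aligned)
86..88  -- padding (2B)
88..92  id  (4B, 4-aligned)
92..96  -- tail padding (4B)
sizeof = 96, alignof = 8
array of 9: 9 × 96 = 864

864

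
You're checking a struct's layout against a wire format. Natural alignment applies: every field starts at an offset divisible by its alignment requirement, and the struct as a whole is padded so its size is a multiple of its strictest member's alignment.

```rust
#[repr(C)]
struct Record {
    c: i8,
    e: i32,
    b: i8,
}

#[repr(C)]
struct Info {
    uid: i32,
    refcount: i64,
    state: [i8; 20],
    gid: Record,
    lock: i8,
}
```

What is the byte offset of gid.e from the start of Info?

40

Record: c at 0 (size 1, align 1) → ends 1; pad 3 to align 4 for e; e at 4 (size 4, align 4) → ends 8; b at 8 (size 1, align 1) → ends 9; tail pad 3 to reach multiple of 4; total 12 bytes, alignment 4
uid at 0 (size 4, align 4) → ends 4
pad 4 to align 8 for refcount
refcount at 8 (size 8, align 8) → ends 16
state at 16 (size 20, align 1) → ends 36
gid at 36 (size 12, align 4) → ends 48
within Record: e at 4
36 + 4 = 40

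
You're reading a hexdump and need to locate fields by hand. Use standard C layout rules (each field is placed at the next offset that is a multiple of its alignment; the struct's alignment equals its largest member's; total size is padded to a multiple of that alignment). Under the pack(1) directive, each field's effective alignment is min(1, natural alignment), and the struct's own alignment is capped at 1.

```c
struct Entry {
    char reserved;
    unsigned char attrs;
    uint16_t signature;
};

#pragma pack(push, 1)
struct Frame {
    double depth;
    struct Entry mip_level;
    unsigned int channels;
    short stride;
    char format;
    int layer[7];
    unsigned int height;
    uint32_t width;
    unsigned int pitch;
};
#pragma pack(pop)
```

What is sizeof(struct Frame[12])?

708

Entry: @0: reserved [1B, align 1] → 1; @1: attrs [1B, align 1] → 2; @2: signature [2B, align 2] → 4; size 4, align 2
@0: depth [8B, align 1] → 8
@8: mip_level [4B, align 1] → 12
@12: channels [4B, align 1] → 16
@16: stride [2B, align 1] → 18
@18: format [1B, align 1] → 19
@19: layer [28B, align 1] → 47
@47: height [4B, align 1] → 51
@51: width [4B, align 1] → 55
@55: pitch [4B, align 1] → 59
size 59, align 1
array of 12: 12 × 59 = 708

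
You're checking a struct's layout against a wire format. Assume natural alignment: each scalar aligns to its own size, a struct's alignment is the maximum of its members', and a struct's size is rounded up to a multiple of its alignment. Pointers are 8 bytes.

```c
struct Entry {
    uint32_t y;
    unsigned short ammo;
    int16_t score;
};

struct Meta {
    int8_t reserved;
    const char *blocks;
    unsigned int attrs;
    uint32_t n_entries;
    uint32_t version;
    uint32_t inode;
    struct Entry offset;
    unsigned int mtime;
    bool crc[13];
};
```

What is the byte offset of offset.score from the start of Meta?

38

Entry: @0: y [4B, align 4] → 4; @4: ammo [2B, align 2] → 6; @6: score [2B, align 2] → 8; size 8, align 4
@0: reserved [1B, align 1] → 1
+7 pad (align 8)
@8: blocks [8B, align 8] → 16
@16: attrs [4B, align 4] → 20
@20: n_entries [4B, align 4] → 24
@24: version [4B, align 4] → 28
@28: inode [4B, align 4] → 32
@32: offset [8B, align 4] → 40
within Entry: score at 6
32 + 6 = 38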